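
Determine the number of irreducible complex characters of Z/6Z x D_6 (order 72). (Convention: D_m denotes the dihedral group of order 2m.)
36

Proof sketch: The number of irreducible complex representations of a finite group equals its number of conjugacy classes. For a direct product, #classes(G x H) = #classes(G) * #classes(H). Z/6Z has 6 classes (abelian), D_6 has 6 classes, so 6 * 6 = 36, so Z/6Z x D_6 (order 72) has exactly 36 irreducible complex representations.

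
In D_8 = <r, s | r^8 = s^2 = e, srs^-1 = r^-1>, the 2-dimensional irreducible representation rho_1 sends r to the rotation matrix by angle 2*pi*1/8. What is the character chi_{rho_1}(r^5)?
chi_{rho_1}(r^5) = 2*cos(2*pi*1*5/8) = -sqrt(2)

Proof sketch: rho_1(r^5) is rotation by angle 2*pi*1*5/8, whose trace is 2*cos(2*pi*1*5/8) = -sqrt(2).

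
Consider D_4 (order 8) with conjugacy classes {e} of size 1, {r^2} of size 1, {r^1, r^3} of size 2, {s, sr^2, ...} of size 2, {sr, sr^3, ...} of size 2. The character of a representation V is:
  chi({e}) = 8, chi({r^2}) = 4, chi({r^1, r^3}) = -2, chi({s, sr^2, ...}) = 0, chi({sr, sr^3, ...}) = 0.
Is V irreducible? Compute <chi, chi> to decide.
Not irreducible (reducible): <chi, chi> = 11 > 1.

Details: <chi, chi> = (1/|G|) sum_C |C| * |chi(C)|^2 = (1/8)[1*|8|^2 + 1*|4|^2 + 2*|-2|^2 + 2*|0|^2 + 2*|0|^2]
  = (1/8)[(64) + (16) + (8) + (0) + (0)] = 88/8 = 11.
A character is irreducible iff <chi, chi> = 1, so this representation is reducible.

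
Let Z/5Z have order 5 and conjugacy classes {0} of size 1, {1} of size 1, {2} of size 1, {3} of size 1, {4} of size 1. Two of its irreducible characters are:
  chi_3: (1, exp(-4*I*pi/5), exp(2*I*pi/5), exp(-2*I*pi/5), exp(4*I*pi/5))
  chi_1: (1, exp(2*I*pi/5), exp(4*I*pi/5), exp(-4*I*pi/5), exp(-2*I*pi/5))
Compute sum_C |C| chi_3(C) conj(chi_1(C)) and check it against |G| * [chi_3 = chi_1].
Sum = 0; so <chi_3, chi_1> = 0 (distinct irreducibles are orthogonal).

Solution. Compute term by term over conjugacy classes (|C| * chi_3(C) * conj(chi_1(C))):
  1*(1)*conj(1) + 1*(exp(-4*I*pi/5))*conj(exp(2*I*pi/5)) + 1*(exp(2*I*pi/5))*conj(exp(4*I*pi/5)) + 1*(exp(-2*I*pi/5))*conj(exp(-4*I*pi/5)) + 1*(exp(4*I*pi/5))*conj(exp(-2*I*pi/5))
  = (1) + (exp(4*I*pi/5)) + (exp(-2*I*pi/5)) + (exp(2*I*pi/5)) + (exp(-4*I*pi/5))
  = 0.
(Exp terms are combined using exp(i*s)*conj(exp(i*t)) = exp(i*(s-t)), and sums of them are collapsed using the identity that for every m > 1 the m distinct m-th roots of unity sum to 0, e.g. 1 + exp(2*I*pi/3) + exp(-2*I*pi/3) = 0.)
Dividing by |G| = 5 gives 0/5 = 0, matching the row-orthogonality relation <chi_3, chi_1> = [chi_3 = chi_1].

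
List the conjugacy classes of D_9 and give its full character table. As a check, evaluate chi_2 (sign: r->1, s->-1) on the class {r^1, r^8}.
Conjugacy classes: {e} of size 1, {r^1, r^8} of size 2, {r^2, r^7} of size 2, {r^3, r^6} of size 2, {r^4, r^5} of size 2, {s, sr, ..., sr^8} of size 9.
Character table:
  irrep \ class              {e} (size 1)  {r^1, r^8} (size 2)  {r^2, r^7} (size 2)  {r^3, r^6} (size 2)  {r^4, r^5} (size 2)  {s, sr, ..., sr^8} (size 9)
  chi_1 (triv)               1             1                    1                    1                    1                    1                          
  chi_2 (sign: r->1, s->-1)  1             1                    1                    1                    1                    -1                         
  chi_3 (2d, j=1)            2             2*cos(2*pi/9)        2*cos(4*pi/9)        -1                   -2*cos(pi/9)         0                          
  chi_4 (2d, j=2)            2             2*cos(4*pi/9)        -2*cos(pi/9)         -1                   2*cos(2*pi/9)        0                          
  chi_5 (2d, j=3)            2             -1                   -1                   2                    -1                   0                          
  chi_6 (2d, j=4)            2             -2*cos(pi/9)         2*cos(2*pi/9)        -1                   2*cos(4*pi/9)        0                          

Spot check: chi_2 (sign: r->1, s->-1) on {r^1, r^8} = 1.

Details: D_9 has order 2*9 = 18 with 6 conjugacy classes, hence 6 irreducibles. Sum of squared dims 1 + 1 + 4 + 4 + 4 + 4 = 18 = |G|. Linear characters come from the abelianisation; the 2-dimensional irreps have character r^k -> 2*cos(2*pi*j*k/9), reflections -> 0.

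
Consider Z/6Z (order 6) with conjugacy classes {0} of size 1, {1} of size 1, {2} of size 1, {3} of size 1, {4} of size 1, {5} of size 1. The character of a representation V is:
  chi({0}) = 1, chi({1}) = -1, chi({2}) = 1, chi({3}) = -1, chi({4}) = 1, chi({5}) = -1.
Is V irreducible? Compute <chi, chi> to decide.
Irreducible: <chi, chi> = 1.

Why: <chi, chi> = (1/|G|) sum_C |C| * |chi(C)|^2 = (1/6)[1*|1|^2 + 1*|-1|^2 + 1*|1|^2 + 1*|-1|^2 + 1*|1|^2 + 1*|-1|^2]
  = (1/6)[(1) + (1) + (1) + (1) + (1) + (1)] = 6/6 = 1.
(Exp terms are combined using exp(i*s)*conj(exp(i*t)) = exp(i*(s-t)), and sums of them are collapsed using the identity that for every m > 1 the m distinct m-th roots of unity sum to 0, e.g. 1 + exp(2*I*pi/3) + exp(-2*I*pi/3) = 0.)
A character is irreducible iff <chi, chi> = 1, so this representation is irreducible.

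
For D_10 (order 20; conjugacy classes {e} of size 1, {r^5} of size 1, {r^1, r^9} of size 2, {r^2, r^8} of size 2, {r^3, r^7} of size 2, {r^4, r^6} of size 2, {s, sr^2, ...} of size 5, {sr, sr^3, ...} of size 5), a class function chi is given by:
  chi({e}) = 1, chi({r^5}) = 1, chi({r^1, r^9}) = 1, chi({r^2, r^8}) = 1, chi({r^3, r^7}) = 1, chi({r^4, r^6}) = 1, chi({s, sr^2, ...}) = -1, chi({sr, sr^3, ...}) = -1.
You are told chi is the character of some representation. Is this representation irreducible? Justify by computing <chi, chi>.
Irreducible: <chi, chi> = 1.

Why: <chi, chi> = (1/|G|) sum_C |C| * |chi(C)|^2 = (1/20)[1*|1|^2 + 1*|1|^2 + 2*|1|^2 + 2*|1|^2 + 2*|1|^2 + 2*|1|^2 + 5*|-1|^2 + 5*|-1|^2]
  = (1/20)[(1) + (1) + (2) + (2) + (2) + (2) + (5) + (5)] = 20/20 = 1.
A character is irreducible iff <chi, chi> = 1, so this representation is irreducible.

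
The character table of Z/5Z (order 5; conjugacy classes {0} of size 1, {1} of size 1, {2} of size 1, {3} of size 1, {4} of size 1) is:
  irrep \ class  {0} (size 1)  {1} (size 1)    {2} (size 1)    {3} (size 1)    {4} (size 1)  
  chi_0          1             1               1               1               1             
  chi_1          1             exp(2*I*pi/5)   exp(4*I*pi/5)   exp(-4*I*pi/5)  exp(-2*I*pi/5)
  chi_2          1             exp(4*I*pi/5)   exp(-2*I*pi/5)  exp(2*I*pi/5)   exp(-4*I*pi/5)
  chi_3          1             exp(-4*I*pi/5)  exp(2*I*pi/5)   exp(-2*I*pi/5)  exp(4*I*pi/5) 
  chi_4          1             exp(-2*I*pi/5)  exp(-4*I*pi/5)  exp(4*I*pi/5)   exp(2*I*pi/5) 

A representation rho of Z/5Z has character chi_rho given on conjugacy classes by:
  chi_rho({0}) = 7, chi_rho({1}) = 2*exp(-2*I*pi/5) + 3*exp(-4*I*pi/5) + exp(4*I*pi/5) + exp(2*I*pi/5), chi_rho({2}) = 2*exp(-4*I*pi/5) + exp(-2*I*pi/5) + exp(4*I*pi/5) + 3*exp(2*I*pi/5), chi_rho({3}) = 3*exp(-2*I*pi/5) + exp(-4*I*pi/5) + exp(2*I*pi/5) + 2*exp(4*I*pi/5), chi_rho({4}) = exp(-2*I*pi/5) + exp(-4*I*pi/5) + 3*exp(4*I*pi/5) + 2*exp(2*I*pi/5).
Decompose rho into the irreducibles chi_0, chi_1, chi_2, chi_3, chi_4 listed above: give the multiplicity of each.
Multiplicities: chi_0: 0, chi_1: 1, chi_2: 1, chi_3: 3, chi_4: 2.

Explanation: Use <chi_rho, chi> = (1/|G|) sum_C |C| * chi_rho(C) * conj(chi(C)) with |G| = 5 for each irreducible chi in the table:
  <chi_rho, chi_0> = (1/5)[1*(7)*conj(1) + 1*(2*exp(-2*I*pi/5) + 3*exp(-4*I*pi/5) + exp(4*I*pi/5) + exp(2*I*pi/5))*conj(1) + 1*(2*exp(-4*I*pi/5) + exp(-2*I*pi/5) + exp(4*I*pi/5) + 3*exp(2*I*pi/5))*conj(1) + 1*(3*exp(-2*I*pi/5) + exp(-4*I*pi/5) + exp(2*I*pi/5) + 2*exp(4*I*pi/5))*conj(1) + 1*(exp(-2*I*pi/5) + exp(-4*I*pi/5) + 3*exp(4*I*pi/5) + 2*exp(2*I*pi/5))*conj(1)]
      = (1/5)[(7) + (2*exp(-2*I*pi/5) + 3*exp(-4*I*pi/5) + exp(4*I*pi/5) + exp(2*I*pi/5)) + (2*exp(-4*I*pi/5) + exp(-2*I*pi/5) + exp(4*I*pi/5) + 3*exp(2*I*pi/5)) + (3*exp(-2*I*pi/5) + exp(-4*I*pi/5) + exp(2*I*pi/5) + 2*exp(4*I*pi/5)) + (exp(-2*I*pi/5) + exp(-4*I*pi/5) + 3*exp(4*I*pi/5) + 2*exp(2*I*pi/5))] = 0/5 = 0
  <chi_rho, chi_1> = (1/5)[1*(7)*conj(1) + 1*(2*exp(-2*I*pi/5) + 3*exp(-4*I*pi/5) + exp(4*I*pi/5) + exp(2*I*pi/5))*conj(exp(2*I*pi/5)) + 1*(2*exp(-4*I*pi/5) + exp(-2*I*pi/5) + exp(4*I*pi/5) + 3*exp(2*I*pi/5))*conj(exp(4*I*pi/5)) + 1*(3*exp(-2*I*pi/5) + exp(-4*I*pi/5) + exp(2*I*pi/5) + 2*exp(4*I*pi/5))*conj(exp(-4*I*pi/5)) + 1*(exp(-2*I*pi/5) + exp(-4*I*pi/5) + 3*exp(4*I*pi/5) + 2*exp(2*I*pi/5))*conj(exp(-2*I*pi/5))]
      = (1/5)[(7) + (1 + 2*exp(-4*I*pi/5) + exp(2*I*pi/5) + 3*exp(4*I*pi/5)) + (1 + 3*exp(-2*I*pi/5) + exp(4*I*pi/5) + 2*exp(2*I*pi/5)) + (1 + 2*exp(-2*I*pi/5) + exp(-4*I*pi/5) + 3*exp(2*I*pi/5)) + (1 + 3*exp(-4*I*pi/5) + exp(-2*I*pi/5) + 2*exp(4*I*pi/5))] = 5/5 = 1
  <chi_rho, chi_2> = (1/5)[1*(7)*conj(1) + 1*(2*exp(-2*I*pi/5) + 3*exp(-4*I*pi/5) + exp(4*I*pi/5) + exp(2*I*pi/5))*conj(exp(4*I*pi/5)) + 1*(2*exp(-4*I*pi/5) + exp(-2*I*pi/5) + exp(4*I*pi/5) + 3*exp(2*I*pi/5))*conj(exp(-2*I*pi/5)) + 1*(3*exp(-2*I*pi/5) + exp(-4*I*pi/5) + exp(2*I*pi/5) + 2*exp(4*I*pi/5))*conj(exp(2*I*pi/5)) + 1*(exp(-2*I*pi/5) + exp(-4*I*pi/5) + 3*exp(4*I*pi/5) + 2*exp(2*I*pi/5))*conj(exp(-4*I*pi/5))]
      = (1/5)[(7) + (1 + exp(-2*I*pi/5) + 2*exp(4*I*pi/5) + 3*exp(2*I*pi/5)) + (1 + 2*exp(-2*I*pi/5) + exp(-4*I*pi/5) + 3*exp(4*I*pi/5)) + (1 + 3*exp(-4*I*pi/5) + exp(4*I*pi/5) + 2*exp(2*I*pi/5)) + (1 + 3*exp(-2*I*pi/5) + 2*exp(-4*I*pi/5) + exp(2*I*pi/5))] = 5/5 = 1
  <chi_rho, chi_3> = (1/5)[1*(7)*conj(1) + 1*(2*exp(-2*I*pi/5) + 3*exp(-4*I*pi/5) + exp(4*I*pi/5) + exp(2*I*pi/5))*conj(exp(-4*I*pi/5)) + 1*(2*exp(-4*I*pi/5) + exp(-2*I*pi/5) + exp(4*I*pi/5) + 3*exp(2*I*pi/5))*conj(exp(2*I*pi/5)) + 1*(3*exp(-2*I*pi/5) + exp(-4*I*pi/5) + exp(2*I*pi/5) + 2*exp(4*I*pi/5))*conj(exp(-2*I*pi/5)) + 1*(exp(-2*I*pi/5) + exp(-4*I*pi/5) + 3*exp(4*I*pi/5) + 2*exp(2*I*pi/5))*conj(exp(4*I*pi/5))]
      = (1/5)[(7) + (3 + exp(-2*I*pi/5) + exp(-4*I*pi/5) + 2*exp(2*I*pi/5)) + (3 + exp(-4*I*pi/5) + exp(2*I*pi/5) + 2*exp(4*I*pi/5)) + (3 + 2*exp(-4*I*pi/5) + exp(-2*I*pi/5) + exp(4*I*pi/5)) + (3 + 2*exp(-2*I*pi/5) + exp(4*I*pi/5) + exp(2*I*pi/5))] = 15/5 = 3
  <chi_rho, chi_4> = (1/5)[1*(7)*conj(1) + 1*(2*exp(-2*I*pi/5) + 3*exp(-4*I*pi/5) + exp(4*I*pi/5) + exp(2*I*pi/5))*conj(exp(-2*I*pi/5)) + 1*(2*exp(-4*I*pi/5) + exp(-2*I*pi/5) + exp(4*I*pi/5) + 3*exp(2*I*pi/5))*conj(exp(-4*I*pi/5)) + 1*(3*exp(-2*I*pi/5) + exp(-4*I*pi/5) + exp(2*I*pi/5) + 2*exp(4*I*pi/5))*conj(exp(4*I*pi/5)) + 1*(exp(-2*I*pi/5) + exp(-4*I*pi/5) + 3*exp(4*I*pi/5) + 2*exp(2*I*pi/5))*conj(exp(2*I*pi/5))]
      = (1/5)[(7) + (2 + 3*exp(-2*I*pi/5) + exp(-4*I*pi/5) + exp(4*I*pi/5)) + (2 + 3*exp(-4*I*pi/5) + exp(-2*I*pi/5) + exp(2*I*pi/5)) + (2 + exp(-2*I*pi/5) + exp(2*I*pi/5) + 3*exp(4*I*pi/5)) + (2 + exp(-4*I*pi/5) + exp(4*I*pi/5) + 3*exp(2*I*pi/5))] = 10/5 = 2
(Exp terms are combined using exp(i*s)*conj(exp(i*t)) = exp(i*(s-t)), and sums of them are collapsed using the identity that for every m > 1 the m distinct m-th roots of unity sum to 0, e.g. 1 + exp(2*I*pi/3) + exp(-2*I*pi/3) = 0.)
Dimension check: dim(rho) = sum (mult * dim) = 0*1 + 1*1 + 1*1 + 3*1 + 2*1 = 7 = chi_rho(e) = 7.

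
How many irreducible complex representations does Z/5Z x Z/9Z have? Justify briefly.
45

The number of irreducible complex representations of a finite group equals its number of conjugacy classes. Z/5Z x Z/9Z is abelian of order 45, so every element is its own conjugacy class: 45 classes, so Z/5Z x Z/9Z (order 45) has exactly 45 irreducible complex representations.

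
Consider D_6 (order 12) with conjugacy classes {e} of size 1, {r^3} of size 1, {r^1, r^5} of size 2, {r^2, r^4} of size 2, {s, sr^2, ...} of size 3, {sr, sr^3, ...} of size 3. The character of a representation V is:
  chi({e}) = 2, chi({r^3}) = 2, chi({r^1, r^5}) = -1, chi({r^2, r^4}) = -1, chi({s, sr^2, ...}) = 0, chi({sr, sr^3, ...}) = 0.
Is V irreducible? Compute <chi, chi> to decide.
Irreducible: <chi, chi> = 1.

Proof sketch: <chi, chi> = (1/|G|) sum_C |C| * |chi(C)|^2 = (1/12)[1*|2|^2 + 1*|2|^2 + 2*|-1|^2 + 2*|-1|^2 + 3*|0|^2 + 3*|0|^2]
  = (1/12)[(4) + (4) + (2) + (2) + (0) + (0)] = 12/12 = 1.
A character is irreducible iff <chi, chi> = 1, so this representation is irreducible.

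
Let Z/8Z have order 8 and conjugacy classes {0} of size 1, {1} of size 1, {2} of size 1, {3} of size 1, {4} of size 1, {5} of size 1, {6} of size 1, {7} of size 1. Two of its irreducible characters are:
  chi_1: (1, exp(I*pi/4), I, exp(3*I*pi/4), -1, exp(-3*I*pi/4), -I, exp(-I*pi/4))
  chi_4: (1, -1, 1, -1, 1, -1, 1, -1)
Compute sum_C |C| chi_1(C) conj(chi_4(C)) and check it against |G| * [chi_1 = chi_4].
Sum = 0; so <chi_1, chi_4> = 0 (distinct irreducibles are orthogonal).

Why: Compute term by term over conjugacy classes (|C| * chi_1(C) * conj(chi_4(C))):
  1*(1)*conj(1) + 1*(exp(I*pi/4))*conj(-1) + 1*(I)*conj(1) + 1*(exp(3*I*pi/4))*conj(-1) + 1*(-1)*conj(1) + 1*(exp(-3*I*pi/4))*conj(-1) + 1*(-I)*conj(1) + 1*(exp(-I*pi/4))*conj(-1)
  = (1) + (-exp(I*pi/4)) + (I) + (-exp(3*I*pi/4)) + (-1) + (-exp(-3*I*pi/4)) + (-I) + (-exp(-I*pi/4))
  = 0.
(Exp terms are combined using exp(i*s)*conj(exp(i*t)) = exp(i*(s-t)), and sums of them are collapsed using the identity that for every m > 1 the m distinct m-th roots of unity sum to 0, e.g. 1 + exp(2*I*pi/3) + exp(-2*I*pi/3) = 0.)
Dividing by |G| = 8 gives 0/8 = 0, matching the row-orthogonality relation <chi_1, chi_4> = [chi_1 = chi_4].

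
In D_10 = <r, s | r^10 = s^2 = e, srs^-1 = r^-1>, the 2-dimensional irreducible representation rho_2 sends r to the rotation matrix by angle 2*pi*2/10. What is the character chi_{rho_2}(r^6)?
chi_{rho_2}(r^6) = 2*cos(2*pi*2*6/10) = -1/2 + sqrt(5)/2

Solution. rho_2(r^6) is rotation by angle 2*pi*2*6/10, whose trace is 2*cos(2*pi*2*6/10) = -1/2 + sqrt(5)/2.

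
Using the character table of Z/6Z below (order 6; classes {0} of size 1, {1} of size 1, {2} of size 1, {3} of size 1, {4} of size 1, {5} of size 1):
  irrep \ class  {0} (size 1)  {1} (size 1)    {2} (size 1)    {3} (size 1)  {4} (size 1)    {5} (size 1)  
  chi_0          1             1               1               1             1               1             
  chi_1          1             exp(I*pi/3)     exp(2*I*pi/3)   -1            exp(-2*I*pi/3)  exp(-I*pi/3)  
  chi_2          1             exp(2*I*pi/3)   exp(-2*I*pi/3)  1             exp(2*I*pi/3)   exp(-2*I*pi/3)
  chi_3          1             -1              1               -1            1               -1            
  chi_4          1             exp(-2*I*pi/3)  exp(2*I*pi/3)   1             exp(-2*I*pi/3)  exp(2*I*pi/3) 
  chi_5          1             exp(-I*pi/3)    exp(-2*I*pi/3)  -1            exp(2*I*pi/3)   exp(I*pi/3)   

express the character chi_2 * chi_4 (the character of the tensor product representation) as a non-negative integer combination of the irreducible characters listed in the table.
chi_2 tensor chi_4 = chi_0 (all other irreducibles have multiplicity 0).

The character of a tensor product is the pointwise product (chi_2 * chi_4)(C) = chi_2(C) * chi_4(C):
  {0}: (1)*(1), {1}: (exp(2*I*pi/3))*(exp(-2*I*pi/3)), {2}: (exp(-2*I*pi/3))*(exp(2*I*pi/3)), {3}: (1)*(1), {4}: (exp(2*I*pi/3))*(exp(-2*I*pi/3)), {5}: (exp(-2*I*pi/3))*(exp(2*I*pi/3))
so (chi_2 * chi_4) takes values
  {0} -> 1, {1} -> 1, {2} -> 1, {3} -> 1, {4} -> 1, {5} -> 1.
Now take the inner product of this character with each irreducible chi from the table, <chi_2*chi_4, chi> = (1/6) sum_C |C| (chi_2*chi_4)(C) conj(chi(C)):
  <chi_2*chi_4, chi_0> = (1/6)[1*(1)*conj(1) + 1*(1)*conj(1) + 1*(1)*conj(1) + 1*(1)*conj(1) + 1*(1)*conj(1) + 1*(1)*conj(1)]
      = (1/6)[(1) + (1) + (1) + (1) + (1) + (1)] = 6/6 = 1
  <chi_2*chi_4, chi_1> = (1/6)[1*(1)*conj(1) + 1*(1)*conj(exp(I*pi/3)) + 1*(1)*conj(exp(2*I*pi/3)) + 1*(1)*conj(-1) + 1*(1)*conj(exp(-2*I*pi/3)) + 1*(1)*conj(exp(-I*pi/3))]
      = (1/6)[(1) + (exp(-I*pi/3)) + (exp(-2*I*pi/3)) + (-1) + (exp(2*I*pi/3)) + (exp(I*pi/3))] = 0/6 = 0
  <chi_2*chi_4, chi_2> = (1/6)[1*(1)*conj(1) + 1*(1)*conj(exp(2*I*pi/3)) + 1*(1)*conj(exp(-2*I*pi/3)) + 1*(1)*conj(1) + 1*(1)*conj(exp(2*I*pi/3)) + 1*(1)*conj(exp(-2*I*pi/3))]
      = (1/6)[(1) + (exp(-2*I*pi/3)) + (exp(2*I*pi/3)) + (1) + (exp(-2*I*pi/3)) + (exp(2*I*pi/3))] = 0/6 = 0
  <chi_2*chi_4, chi_3> = (1/6)[1*(1)*conj(1) + 1*(1)*conj(-1) + 1*(1)*conj(1) + 1*(1)*conj(-1) + 1*(1)*conj(1) + 1*(1)*conj(-1)]
      = (1/6)[(1) + (-1) + (1) + (-1) + (1) + (-1)] = 0/6 = 0
  <chi_2*chi_4, chi_4> = (1/6)[1*(1)*conj(1) + 1*(1)*conj(exp(-2*I*pi/3)) + 1*(1)*conj(exp(2*I*pi/3)) + 1*(1)*conj(1) + 1*(1)*conj(exp(-2*I*pi/3)) + 1*(1)*conj(exp(2*I*pi/3))]
      = (1/6)[(1) + (exp(2*I*pi/3)) + (exp(-2*I*pi/3)) + (1) + (exp(2*I*pi/3)) + (exp(-2*I*pi/3))] = 0/6 = 0
  <chi_2*chi_4, chi_5> = (1/6)[1*(1)*conj(1) + 1*(1)*conj(exp(-I*pi/3)) + 1*(1)*conj(exp(-2*I*pi/3)) + 1*(1)*conj(-1) + 1*(1)*conj(exp(2*I*pi/3)) + 1*(1)*conj(exp(I*pi/3))]
      = (1/6)[(1) + (exp(I*pi/3)) + (exp(2*I*pi/3)) + (-1) + (exp(-2*I*pi/3)) + (exp(-I*pi/3))] = 0/6 = 0
(Exp terms are combined using exp(i*s)*conj(exp(i*t)) = exp(i*(s-t)), and sums of them are collapsed using the identity that for every m > 1 the m distinct m-th roots of unity sum to 0, e.g. 1 + exp(2*I*pi/3) + exp(-2*I*pi/3) = 0.)
Hence the multiplicities are chi_0: 1. Dimension check: dim(chi_2)*dim(chi_4) = 1*1 = 1 and sum (mult * dim) = 1*1 = 1.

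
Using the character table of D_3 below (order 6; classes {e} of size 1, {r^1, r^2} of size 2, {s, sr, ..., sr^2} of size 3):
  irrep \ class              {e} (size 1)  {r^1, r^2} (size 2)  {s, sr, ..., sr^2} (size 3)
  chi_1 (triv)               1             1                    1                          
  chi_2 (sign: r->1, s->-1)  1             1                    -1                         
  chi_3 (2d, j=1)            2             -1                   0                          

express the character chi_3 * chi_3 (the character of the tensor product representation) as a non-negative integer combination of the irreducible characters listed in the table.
chi_3 tensor chi_3 = chi_1 + chi_2 + chi_3 (all other irreducibles have multiplicity 0).

Explanation: The character of a tensor product is the pointwise product (chi_3 * chi_3)(C) = chi_3(C) * chi_3(C):
  {e}: (2)*(2), {r^1, r^2}: (-1)*(-1), {s, sr, ..., sr^2}: (0)*(0)
so (chi_3 * chi_3) takes values
  {e} -> 4, {r^1, r^2} -> 1, {s, sr, ..., sr^2} -> 0.
Now take the inner product of this character with each irreducible chi from the table, <chi_3*chi_3, chi> = (1/6) sum_C |C| (chi_3*chi_3)(C) conj(chi(C)):
  <chi_3*chi_3, chi_1> = (1/6)[1*(4)*conj(1) + 2*(1)*conj(1) + 3*(0)*conj(1)]
      = (1/6)[(4) + (2) + (0)] = 6/6 = 1
  <chi_3*chi_3, chi_2> = (1/6)[1*(4)*conj(1) + 2*(1)*conj(1) + 3*(0)*conj(-1)]
      = (1/6)[(4) + (2) + (0)] = 6/6 = 1
  <chi_3*chi_3, chi_3> = (1/6)[1*(4)*conj(2) + 2*(1)*conj(-1) + 3*(0)*conj(0)]
      = (1/6)[(8) + (-2) + (0)] = 6/6 = 1
Hence the multiplicities are chi_1: 1, chi_2: 1, chi_3: 1. Dimension check: dim(chi_3)*dim(chi_3) = 2*2 = 4 and sum (mult * dim) = 1*1 + 1*1 + 1*2 = 4.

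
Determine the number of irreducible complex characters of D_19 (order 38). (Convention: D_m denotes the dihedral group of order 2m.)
11

Reasoning: The number of irreducible complex representations of a finite group equals its number of conjugacy classes. D_19 has 11 conjugacy classes ((n+3)/2 for n odd), so D_19 (order 38) has exactly 11 irreducible complex representations.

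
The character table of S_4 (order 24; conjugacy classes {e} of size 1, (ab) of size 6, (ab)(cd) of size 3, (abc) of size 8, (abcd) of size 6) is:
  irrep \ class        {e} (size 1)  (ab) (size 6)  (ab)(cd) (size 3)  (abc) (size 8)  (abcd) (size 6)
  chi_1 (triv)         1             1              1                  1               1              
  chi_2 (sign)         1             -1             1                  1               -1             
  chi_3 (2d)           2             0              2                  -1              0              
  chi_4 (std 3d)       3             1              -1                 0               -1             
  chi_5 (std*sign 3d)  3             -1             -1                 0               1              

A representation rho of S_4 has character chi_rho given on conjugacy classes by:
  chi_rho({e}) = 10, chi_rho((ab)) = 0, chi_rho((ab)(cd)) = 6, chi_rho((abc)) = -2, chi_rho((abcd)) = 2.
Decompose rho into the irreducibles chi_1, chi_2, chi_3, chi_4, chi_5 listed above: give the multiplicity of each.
Multiplicities: chi_1: 1, chi_2: 0, chi_3: 3, chi_4: 0, chi_5: 1.

Working: Use <chi_rho, chi> = (1/|G|) sum_C |C| * chi_rho(C) * conj(chi(C)) with |G| = 24 for each irreducible chi in the table:
  <chi_rho, chi_1> = (1/24)[1*(10)*conj(1) + 6*(0)*conj(1) + 3*(6)*conj(1) + 8*(-2)*conj(1) + 6*(2)*conj(1)]
      = (1/24)[(10) + (0) + (18) + (-16) + (12)] = 24/24 = 1
  <chi_rho, chi_2> = (1/24)[1*(10)*conj(1) + 6*(0)*conj(-1) + 3*(6)*conj(1) + 8*(-2)*conj(1) + 6*(2)*conj(-1)]
      = (1/24)[(10) + (0) + (18) + (-16) + (-12)] = 0/24 = 0
  <chi_rho, chi_3> = (1/24)[1*(10)*conj(2) + 6*(0)*conj(0) + 3*(6)*conj(2) + 8*(-2)*conj(-1) + 6*(2)*conj(0)]
      = (1/24)[(20) + (0) + (36) + (16) + (0)] = 72/24 = 3
  <chi_rho, chi_4> = (1/24)[1*(10)*conj(3) + 6*(0)*conj(1) + 3*(6)*conj(-1) + 8*(-2)*conj(0) + 6*(2)*conj(-1)]
      = (1/24)[(30) + (0) + (-18) + (0) + (-12)] = 0/24 = 0
  <chi_rho, chi_5> = (1/24)[1*(10)*conj(3) + 6*(0)*conj(-1) + 3*(6)*conj(-1) + 8*(-2)*conj(0) + 6*(2)*conj(1)]
      = (1/24)[(30) + (0) + (-18) + (0) + (12)] = 24/24 = 1
Dimension check: dim(rho) = sum (mult * dim) = 1*1 + 0*1 + 3*2 + 0*3 + 1*3 = 10 = chi_rho(e) = 10.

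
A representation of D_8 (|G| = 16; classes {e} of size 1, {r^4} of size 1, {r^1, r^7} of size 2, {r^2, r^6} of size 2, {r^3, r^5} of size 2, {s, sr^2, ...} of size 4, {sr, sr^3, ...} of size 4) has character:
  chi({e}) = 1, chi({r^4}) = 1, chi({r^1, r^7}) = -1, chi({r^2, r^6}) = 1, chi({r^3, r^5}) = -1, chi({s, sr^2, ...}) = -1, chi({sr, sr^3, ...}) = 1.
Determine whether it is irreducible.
Irreducible: <chi, chi> = 1.

Argument: <chi, chi> = (1/|G|) sum_C |C| * |chi(C)|^2 = (1/16)[1*|1|^2 + 1*|1|^2 + 2*|-1|^2 + 2*|1|^2 + 2*|-1|^2 + 4*|-1|^2 + 4*|1|^2]
  = (1/16)[(1) + (1) + (2) + (2) + (2) + (4) + (4)] = 16/16 = 1.
A character is irreducible iff <chi, chi> = 1, so this representation is irreducible.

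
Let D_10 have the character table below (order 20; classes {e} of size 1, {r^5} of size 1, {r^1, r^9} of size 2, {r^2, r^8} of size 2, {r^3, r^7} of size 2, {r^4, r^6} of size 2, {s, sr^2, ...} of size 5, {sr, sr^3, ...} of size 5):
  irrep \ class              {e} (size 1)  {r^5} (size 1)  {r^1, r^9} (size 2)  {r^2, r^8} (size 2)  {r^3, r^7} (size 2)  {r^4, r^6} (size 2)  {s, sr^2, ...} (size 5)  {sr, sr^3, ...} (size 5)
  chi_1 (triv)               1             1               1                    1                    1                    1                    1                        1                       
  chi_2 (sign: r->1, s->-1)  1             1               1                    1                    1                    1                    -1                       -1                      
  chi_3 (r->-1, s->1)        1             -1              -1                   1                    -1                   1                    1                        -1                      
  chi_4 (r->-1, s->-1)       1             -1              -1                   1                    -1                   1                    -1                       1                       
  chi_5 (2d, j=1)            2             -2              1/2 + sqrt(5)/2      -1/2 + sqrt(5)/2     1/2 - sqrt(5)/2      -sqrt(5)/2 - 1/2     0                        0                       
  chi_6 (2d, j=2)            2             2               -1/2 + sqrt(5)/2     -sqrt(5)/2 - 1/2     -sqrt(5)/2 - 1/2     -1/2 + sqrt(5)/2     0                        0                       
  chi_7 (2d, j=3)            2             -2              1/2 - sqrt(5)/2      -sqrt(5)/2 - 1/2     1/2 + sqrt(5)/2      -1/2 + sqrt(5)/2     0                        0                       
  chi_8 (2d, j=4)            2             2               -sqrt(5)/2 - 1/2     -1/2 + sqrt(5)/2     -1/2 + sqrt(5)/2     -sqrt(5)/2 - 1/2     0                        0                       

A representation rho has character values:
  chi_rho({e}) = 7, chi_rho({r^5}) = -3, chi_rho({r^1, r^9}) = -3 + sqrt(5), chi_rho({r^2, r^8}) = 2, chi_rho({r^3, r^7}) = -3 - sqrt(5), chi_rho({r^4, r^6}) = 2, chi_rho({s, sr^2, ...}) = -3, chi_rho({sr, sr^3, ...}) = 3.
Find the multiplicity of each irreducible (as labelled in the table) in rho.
Multiplicities: chi_1: 0, chi_2: 0, chi_3: 0, chi_4: 3, chi_5: 1, chi_6: 1, chi_7: 0, chi_8: 0.

Argument: Use <chi_rho, chi> = (1/|G|) sum_C |C| * chi_rho(C) * conj(chi(C)) with |G| = 20 for each irreducible chi in the table:
  <chi_rho, chi_1> = (1/20)[1*(7)*conj(1) + 1*(-3)*conj(1) + 2*(-3 + sqrt(5))*conj(1) + 2*(2)*conj(1) + 2*(-3 - sqrt(5))*conj(1) + 2*(2)*conj(1) + 5*(-3)*conj(1) + 5*(3)*conj(1)]
      = (1/20)[(7) + (-3) + (-6 + 2*sqrt(5)) + (4) + (-6 - 2*sqrt(5)) + (4) + (-15) + (15)] = 0/20 = 0
  <chi_rho, chi_2> = (1/20)[1*(7)*conj(1) + 1*(-3)*conj(1) + 2*(-3 + sqrt(5))*conj(1) + 2*(2)*conj(1) + 2*(-3 - sqrt(5))*conj(1) + 2*(2)*conj(1) + 5*(-3)*conj(-1) + 5*(3)*conj(-1)]
      = (1/20)[(7) + (-3) + (-6 + 2*sqrt(5)) + (4) + (-6 - 2*sqrt(5)) + (4) + (15) + (-15)] = 0/20 = 0
  <chi_rho, chi_3> = (1/20)[1*(7)*conj(1) + 1*(-3)*conj(-1) + 2*(-3 + sqrt(5))*conj(-1) + 2*(2)*conj(1) + 2*(-3 - sqrt(5))*conj(-1) + 2*(2)*conj(1) + 5*(-3)*conj(1) + 5*(3)*conj(-1)]
      = (1/20)[(7) + (3) + (6 - 2*sqrt(5)) + (4) + (2*sqrt(5) + 6) + (4) + (-15) + (-15)] = 0/20 = 0
  <chi_rho, chi_4> = (1/20)[1*(7)*conj(1) + 1*(-3)*conj(-1) + 2*(-3 + sqrt(5))*conj(-1) + 2*(2)*conj(1) + 2*(-3 - sqrt(5))*conj(-1) + 2*(2)*conj(1) + 5*(-3)*conj(-1) + 5*(3)*conj(1)]
      = (1/20)[(7) + (3) + (6 - 2*sqrt(5)) + (4) + (2*sqrt(5) + 6) + (4) + (15) + (15)] = 60/20 = 3
  <chi_rho, chi_5> = (1/20)[1*(7)*conj(2) + 1*(-3)*conj(-2) + 2*(-3 + sqrt(5))*conj(1/2 + sqrt(5)/2) + 2*(2)*conj(-1/2 + sqrt(5)/2) + 2*(-3 - sqrt(5))*conj(1/2 - sqrt(5)/2) + 2*(2)*conj(-sqrt(5)/2 - 1/2) + 5*(-3)*conj(0) + 5*(3)*conj(0)]
      = (1/20)[(14) + (6) + (2 - 2*sqrt(5)) + (-2 + 2*sqrt(5)) + (2 + 2*sqrt(5)) + (-2*sqrt(5) - 2) + (0) + (0)] = 20/20 = 1
  <chi_rho, chi_6> = (1/20)[1*(7)*conj(2) + 1*(-3)*conj(2) + 2*(-3 + sqrt(5))*conj(-1/2 + sqrt(5)/2) + 2*(2)*conj(-sqrt(5)/2 - 1/2) + 2*(-3 - sqrt(5))*conj(-sqrt(5)/2 - 1/2) + 2*(2)*conj(-1/2 + sqrt(5)/2) + 5*(-3)*conj(0) + 5*(3)*conj(0)]
      = (1/20)[(14) + (-6) + (8 - 4*sqrt(5)) + (-2*sqrt(5) - 2) + (8 + 4*sqrt(5)) + (-2 + 2*sqrt(5)) + (0) + (0)] = 20/20 = 1
  <chi_rho, chi_7> = (1/20)[1*(7)*conj(2) + 1*(-3)*conj(-2) + 2*(-3 + sqrt(5))*conj(1/2 - sqrt(5)/2) + 2*(2)*conj(-sqrt(5)/2 - 1/2) + 2*(-3 - sqrt(5))*conj(1/2 + sqrt(5)/2) + 2*(2)*conj(-1/2 + sqrt(5)/2) + 5*(-3)*conj(0) + 5*(3)*conj(0)]
      = (1/20)[(14) + (6) + (-8 + 4*sqrt(5)) + (-2*sqrt(5) - 2) + (-4*sqrt(5) - 8) + (-2 + 2*sqrt(5)) + (0) + (0)] = 0/20 = 0
  <chi_rho, chi_8> = (1/20)[1*(7)*conj(2) + 1*(-3)*conj(2) + 2*(-3 + sqrt(5))*conj(-sqrt(5)/2 - 1/2) + 2*(2)*conj(-1/2 + sqrt(5)/2) + 2*(-3 - sqrt(5))*conj(-1/2 + sqrt(5)/2) + 2*(2)*conj(-sqrt(5)/2 - 1/2) + 5*(-3)*conj(0) + 5*(3)*conj(0)]
      = (1/20)[(14) + (-6) + (-2 + 2*sqrt(5)) + (-2 + 2*sqrt(5)) + (-2*sqrt(5) - 2) + (-2*sqrt(5) - 2) + (0) + (0)] = 0/20 = 0
Dimension check: dim(rho) = sum (mult * dim) = 0*1 + 0*1 + 0*1 + 3*1 + 1*2 + 1*2 + 0*2 + 0*2 = 7 = chi_rho(e) = 7.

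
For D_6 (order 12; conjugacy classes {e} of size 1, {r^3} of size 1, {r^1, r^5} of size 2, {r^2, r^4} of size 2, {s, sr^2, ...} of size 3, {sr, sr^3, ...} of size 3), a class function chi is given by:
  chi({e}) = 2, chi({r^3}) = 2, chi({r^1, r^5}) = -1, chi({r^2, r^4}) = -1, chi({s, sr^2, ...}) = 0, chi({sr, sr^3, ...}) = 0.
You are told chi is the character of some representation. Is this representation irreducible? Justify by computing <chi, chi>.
Irreducible: <chi, chi> = 1.

Working: <chi, chi> = (1/|G|) sum_C |C| * |chi(C)|^2 = (1/12)[1*|2|^2 + 1*|2|^2 + 2*|-1|^2 + 2*|-1|^2 + 3*|0|^2 + 3*|0|^2]
  = (1/12)[(4) + (4) + (2) + (2) + (0) + (0)] = 12/12 = 1.
A character is irreducible iff <chi, chi> = 1, so this representation is irreducible.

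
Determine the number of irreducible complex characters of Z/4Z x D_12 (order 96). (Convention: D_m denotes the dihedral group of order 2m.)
36

The number of irreducible complex representations of a finite group equals its number of conjugacy classes. For a direct product, #classes(G x H) = #classes(G) * #classes(H). Z/4Z has 4 classes (abelian), D_12 has 9 classes, so 4 * 9 = 36, so Z/4Z x D_12 (order 96) has exactly 36 irreducible complex representations.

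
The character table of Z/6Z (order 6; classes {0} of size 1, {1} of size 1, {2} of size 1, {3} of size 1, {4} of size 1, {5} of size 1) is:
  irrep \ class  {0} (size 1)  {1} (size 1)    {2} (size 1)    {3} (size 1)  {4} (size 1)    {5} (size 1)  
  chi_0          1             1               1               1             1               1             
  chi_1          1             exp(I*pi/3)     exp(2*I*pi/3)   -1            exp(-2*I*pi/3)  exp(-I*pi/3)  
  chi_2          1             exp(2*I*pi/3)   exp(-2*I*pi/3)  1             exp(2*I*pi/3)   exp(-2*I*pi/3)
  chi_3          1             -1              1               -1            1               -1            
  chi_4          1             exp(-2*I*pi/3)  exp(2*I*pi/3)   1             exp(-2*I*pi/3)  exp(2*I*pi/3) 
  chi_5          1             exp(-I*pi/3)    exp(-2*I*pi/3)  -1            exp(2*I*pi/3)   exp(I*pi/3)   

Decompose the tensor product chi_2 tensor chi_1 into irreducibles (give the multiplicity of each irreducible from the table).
chi_2 tensor chi_1 = chi_3 (all other irreducibles have multiplicity 0).

Working: The character of a tensor product is the pointwise product (chi_2 * chi_1)(C) = chi_2(C) * chi_1(C):
  {0}: (1)*(1), {1}: (exp(2*I*pi/3))*(exp(I*pi/3)), {2}: (exp(-2*I*pi/3))*(exp(2*I*pi/3)), {3}: (1)*(-1), {4}: (exp(2*I*pi/3))*(exp(-2*I*pi/3)), {5}: (exp(-2*I*pi/3))*(exp(-I*pi/3))
so (chi_2 * chi_1) takes values
  {0} -> 1, {1} -> -1, {2} -> 1, {3} -> -1, {4} -> 1, {5} -> -1.
Now take the inner product of this character with each irreducible chi from the table, <chi_2*chi_1, chi> = (1/6) sum_C |C| (chi_2*chi_1)(C) conj(chi(C)):
  <chi_2*chi_1, chi_0> = (1/6)[1*(1)*conj(1) + 1*(-1)*conj(1) + 1*(1)*conj(1) + 1*(-1)*conj(1) + 1*(1)*conj(1) + 1*(-1)*conj(1)]
      = (1/6)[(1) + (-1) + (1) + (-1) + (1) + (-1)] = 0/6 = 0
  <chi_2*chi_1, chi_1> = (1/6)[1*(1)*conj(1) + 1*(-1)*conj(exp(I*pi/3)) + 1*(1)*conj(exp(2*I*pi/3)) + 1*(-1)*conj(-1) + 1*(1)*conj(exp(-2*I*pi/3)) + 1*(-1)*conj(exp(-I*pi/3))]
      = (1/6)[(1) + (-exp(-I*pi/3)) + (exp(-2*I*pi/3)) + (1) + (exp(2*I*pi/3)) + (-exp(I*pi/3))] = 0/6 = 0
  <chi_2*chi_1, chi_2> = (1/6)[1*(1)*conj(1) + 1*(-1)*conj(exp(2*I*pi/3)) + 1*(1)*conj(exp(-2*I*pi/3)) + 1*(-1)*conj(1) + 1*(1)*conj(exp(2*I*pi/3)) + 1*(-1)*conj(exp(-2*I*pi/3))]
      = (1/6)[(1) + (-exp(-2*I*pi/3)) + (exp(2*I*pi/3)) + (-1) + (exp(-2*I*pi/3)) + (-exp(2*I*pi/3))] = 0/6 = 0
  <chi_2*chi_1, chi_3> = (1/6)[1*(1)*conj(1) + 1*(-1)*conj(-1) + 1*(1)*conj(1) + 1*(-1)*conj(-1) + 1*(1)*conj(1) + 1*(-1)*conj(-1)]
      = (1/6)[(1) + (1) + (1) + (1) + (1) + (1)] = 6/6 = 1
  <chi_2*chi_1, chi_4> = (1/6)[1*(1)*conj(1) + 1*(-1)*conj(exp(-2*I*pi/3)) + 1*(1)*conj(exp(2*I*pi/3)) + 1*(-1)*conj(1) + 1*(1)*conj(exp(-2*I*pi/3)) + 1*(-1)*conj(exp(2*I*pi/3))]
      = (1/6)[(1) + (-exp(2*I*pi/3)) + (exp(-2*I*pi/3)) + (-1) + (exp(2*I*pi/3)) + (-exp(-2*I*pi/3))] = 0/6 = 0
  <chi_2*chi_1, chi_5> = (1/6)[1*(1)*conj(1) + 1*(-1)*conj(exp(-I*pi/3)) + 1*(1)*conj(exp(-2*I*pi/3)) + 1*(-1)*conj(-1) + 1*(1)*conj(exp(2*I*pi/3)) + 1*(-1)*conj(exp(I*pi/3))]
      = (1/6)[(1) + (-exp(I*pi/3)) + (exp(2*I*pi/3)) + (1) + (exp(-2*I*pi/3)) + (-exp(-I*pi/3))] = 0/6 = 0
(Exp terms are combined using exp(i*s)*conj(exp(i*t)) = exp(i*(s-t)), and sums of them are collapsed using the identity that for every m > 1 the m distinct m-th roots of unity sum to 0, e.g. 1 + exp(2*I*pi/3) + exp(-2*I*pi/3) = 0.)
Hence the multiplicities are chi_3: 1. Dimension check: dim(chi_2)*dim(chi_1) = 1*1 = 1 and sum (mult * dim) = 1*1 = 1.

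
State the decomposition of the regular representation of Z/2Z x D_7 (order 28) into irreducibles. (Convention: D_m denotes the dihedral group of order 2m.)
Each irreducible V_i of dimension d_i appears with multiplicity d_i, i.e. rho_reg = (direct sum over all irreducibles V_i) d_i V_i. The irreducible dimensions for Z/2Z x D_7 are 1, 1, 1, 1, 2, 2, 2, 2, 2, 2: 4 irreducibles of dimension 1, each with multiplicity 1; 6 irreducibles of dimension 2, each with multiplicity 2. Total dimension 4*1*1 + 6*2*2 = 28 = |G|.

Justification: General theorem: in the regular representation of a finite group G, each irreducible appears with multiplicity equal to its dimension. Check: dim(rho_reg) = sum d_i^2 = 1 + 1 + 1 + 1 + 4 + 4 + 4 + 4 + 4 + 4 = 28 = |G|.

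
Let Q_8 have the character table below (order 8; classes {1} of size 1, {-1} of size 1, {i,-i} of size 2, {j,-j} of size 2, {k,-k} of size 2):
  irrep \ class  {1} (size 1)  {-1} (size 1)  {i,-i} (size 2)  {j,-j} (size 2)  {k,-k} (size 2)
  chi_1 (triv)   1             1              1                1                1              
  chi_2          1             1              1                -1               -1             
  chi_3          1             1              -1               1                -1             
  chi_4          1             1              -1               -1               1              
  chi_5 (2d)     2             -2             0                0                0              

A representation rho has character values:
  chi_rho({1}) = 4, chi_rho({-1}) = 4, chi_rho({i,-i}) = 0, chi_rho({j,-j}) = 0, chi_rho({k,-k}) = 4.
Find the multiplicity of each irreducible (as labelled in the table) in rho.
Multiplicities: chi_1: 2, chi_2: 0, chi_3: 0, chi_4: 2, chi_5: 0.

Use <chi_rho, chi> = (1/|G|) sum_C |C| * chi_rho(C) * conj(chi(C)) with |G| = 8 for each irreducible chi in the table:
  <chi_rho, chi_1> = (1/8)[1*(4)*conj(1) + 1*(4)*conj(1) + 2*(0)*conj(1) + 2*(0)*conj(1) + 2*(4)*conj(1)]
      = (1/8)[(4) + (4) + (0) + (0) + (8)] = 16/8 = 2
  <chi_rho, chi_2> = (1/8)[1*(4)*conj(1) + 1*(4)*conj(1) + 2*(0)*conj(1) + 2*(0)*conj(-1) + 2*(4)*conj(-1)]
      = (1/8)[(4) + (4) + (0) + (0) + (-8)] = 0/8 = 0
  <chi_rho, chi_3> = (1/8)[1*(4)*conj(1) + 1*(4)*conj(1) + 2*(0)*conj(-1) + 2*(0)*conj(1) + 2*(4)*conj(-1)]
      = (1/8)[(4) + (4) + (0) + (0) + (-8)] = 0/8 = 0
  <chi_rho, chi_4> = (1/8)[1*(4)*conj(1) + 1*(4)*conj(1) + 2*(0)*conj(-1) + 2*(0)*conj(-1) + 2*(4)*conj(1)]
      = (1/8)[(4) + (4) + (0) + (0) + (8)] = 16/8 = 2
  <chi_rho, chi_5> = (1/8)[1*(4)*conj(2) + 1*(4)*conj(-2) + 2*(0)*conj(0) + 2*(0)*conj(0) + 2*(4)*conj(0)]
      = (1/8)[(8) + (-8) + (0) + (0) + (0)] = 0/8 = 0
Dimension check: dim(rho) = sum (mult * dim) = 2*1 + 0*1 + 0*1 + 2*1 + 0*2 = 4 = chi_rho(e) = 4.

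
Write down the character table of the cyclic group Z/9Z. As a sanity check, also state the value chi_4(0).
Character table of Z/9Z (irreps indexed chi_0,...,chi_8 with chi_k(m) = zeta_9^(k*m), zeta_9 = exp(2*pi*i/9)):
  irrep \ class  {0} (size 1)  {1} (size 1)    {2} (size 1)    {3} (size 1)    {4} (size 1)    {5} (size 1)    {6} (size 1)    {7} (size 1)    {8} (size 1)  
  chi_0          1             1               1               1               1               1               1               1               1             
  chi_1          1             exp(2*I*pi/9)   exp(4*I*pi/9)   exp(2*I*pi/3)   exp(8*I*pi/9)   exp(-8*I*pi/9)  exp(-2*I*pi/3)  exp(-4*I*pi/9)  exp(-2*I*pi/9)
  chi_2          1             exp(4*I*pi/9)   exp(8*I*pi/9)   exp(-2*I*pi/3)  exp(-2*I*pi/9)  exp(2*I*pi/9)   exp(2*I*pi/3)   exp(-8*I*pi/9)  exp(-4*I*pi/9)
  chi_3          1             exp(2*I*pi/3)   exp(-2*I*pi/3)  1               exp(2*I*pi/3)   exp(-2*I*pi/3)  1               exp(2*I*pi/3)   exp(-2*I*pi/3)
  chi_4          1             exp(8*I*pi/9)   exp(-2*I*pi/9)  exp(2*I*pi/3)   exp(-4*I*pi/9)  exp(4*I*pi/9)   exp(-2*I*pi/3)  exp(2*I*pi/9)   exp(-8*I*pi/9)
  chi_5          1             exp(-8*I*pi/9)  exp(2*I*pi/9)   exp(-2*I*pi/3)  exp(4*I*pi/9)   exp(-4*I*pi/9)  exp(2*I*pi/3)   exp(-2*I*pi/9)  exp(8*I*pi/9) 
  chi_6          1             exp(-2*I*pi/3)  exp(2*I*pi/3)   1               exp(-2*I*pi/3)  exp(2*I*pi/3)   1               exp(-2*I*pi/3)  exp(2*I*pi/3) 
  chi_7          1             exp(-4*I*pi/9)  exp(-8*I*pi/9)  exp(2*I*pi/3)   exp(2*I*pi/9)   exp(-2*I*pi/9)  exp(-2*I*pi/3)  exp(8*I*pi/9)   exp(4*I*pi/9) 
  chi_8          1             exp(-2*I*pi/9)  exp(-4*I*pi/9)  exp(-2*I*pi/3)  exp(-8*I*pi/9)  exp(8*I*pi/9)   exp(2*I*pi/3)   exp(4*I*pi/9)   exp(2*I*pi/9) 

Spot check: chi_4(0) = zeta_9^(4*0) = zeta_9^0 = 1.

Justification: Z/9Z is abelian, so all 9 irreducible complex representations are 1-dimensional. They are given by chi_k(m) = zeta_9^(k*m) for k = 0,...,8. Row orthogonality: sum_m chi_k(m) conj(chi_l(m)) = 9 * [k = l].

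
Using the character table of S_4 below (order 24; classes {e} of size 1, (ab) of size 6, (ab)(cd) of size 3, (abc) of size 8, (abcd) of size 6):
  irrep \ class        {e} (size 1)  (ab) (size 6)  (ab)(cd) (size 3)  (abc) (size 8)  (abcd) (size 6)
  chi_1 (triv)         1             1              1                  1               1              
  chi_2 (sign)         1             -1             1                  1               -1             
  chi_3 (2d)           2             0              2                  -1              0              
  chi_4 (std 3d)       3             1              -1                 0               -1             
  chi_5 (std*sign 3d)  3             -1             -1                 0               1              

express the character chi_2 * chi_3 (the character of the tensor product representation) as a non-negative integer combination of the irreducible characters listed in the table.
chi_2 tensor chi_3 = chi_3 (all other irreducibles have multiplicity 0).

The character of a tensor product is the pointwise product (chi_2 * chi_3)(C) = chi_2(C) * chi_3(C):
  {e}: (1)*(2), (ab): (-1)*(0), (ab)(cd): (1)*(2), (abc): (1)*(-1), (abcd): (-1)*(0)
so (chi_2 * chi_3) takes values
  {e} -> 2, (ab) -> 0, (ab)(cd) -> 2, (abc) -> -1, (abcd) -> 0.
Now take the inner product of this character with each irreducible chi from the table, <chi_2*chi_3, chi> = (1/24) sum_C |C| (chi_2*chi_3)(C) conj(chi(C)):
  <chi_2*chi_3, chi_1> = (1/24)[1*(2)*conj(1) + 6*(0)*conj(1) + 3*(2)*conj(1) + 8*(-1)*conj(1) + 6*(0)*conj(1)]
      = (1/24)[(2) + (0) + (6) + (-8) + (0)] = 0/24 = 0
  <chi_2*chi_3, chi_2> = (1/24)[1*(2)*conj(1) + 6*(0)*conj(-1) + 3*(2)*conj(1) + 8*(-1)*conj(1) + 6*(0)*conj(-1)]
      = (1/24)[(2) + (0) + (6) + (-8) + (0)] = 0/24 = 0
  <chi_2*chi_3, chi_3> = (1/24)[1*(2)*conj(2) + 6*(0)*conj(0) + 3*(2)*conj(2) + 8*(-1)*conj(-1) + 6*(0)*conj(0)]
      = (1/24)[(4) + (0) + (12) + (8) + (0)] = 24/24 = 1
  <chi_2*chi_3, chi_4> = (1/24)[1*(2)*conj(3) + 6*(0)*conj(1) + 3*(2)*conj(-1) + 8*(-1)*conj(0) + 6*(0)*conj(-1)]
      = (1/24)[(6) + (0) + (-6) + (0) + (0)] = 0/24 = 0
  <chi_2*chi_3, chi_5> = (1/24)[1*(2)*conj(3) + 6*(0)*conj(-1) + 3*(2)*conj(-1) + 8*(-1)*conj(0) + 6*(0)*conj(1)]
      = (1/24)[(6) + (0) + (-6) + (0) + (0)] = 0/24 = 0
Hence the multiplicities are chi_3: 1. Dimension check: dim(chi_2)*dim(chi_3) = 1*2 = 2 and sum (mult * dim) = 1*2 = 2.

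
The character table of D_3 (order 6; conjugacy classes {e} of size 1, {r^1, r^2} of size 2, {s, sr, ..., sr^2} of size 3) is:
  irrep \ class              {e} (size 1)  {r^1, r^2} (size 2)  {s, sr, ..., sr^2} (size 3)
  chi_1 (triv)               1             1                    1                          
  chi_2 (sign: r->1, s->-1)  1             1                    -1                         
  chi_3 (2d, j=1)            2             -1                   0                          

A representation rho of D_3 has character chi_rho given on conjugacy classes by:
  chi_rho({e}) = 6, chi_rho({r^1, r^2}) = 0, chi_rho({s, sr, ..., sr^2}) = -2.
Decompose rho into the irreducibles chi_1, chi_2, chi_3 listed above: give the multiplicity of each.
Multiplicities: chi_1: 0, chi_2: 2, chi_3: 2.

Working: Use <chi_rho, chi> = (1/|G|) sum_C |C| * chi_rho(C) * conj(chi(C)) with |G| = 6 for each irreducible chi in the table:
  <chi_rho, chi_1> = (1/6)[1*(6)*conj(1) + 2*(0)*conj(1) + 3*(-2)*conj(1)]
      = (1/6)[(6) + (0) + (-6)] = 0/6 = 0
  <chi_rho, chi_2> = (1/6)[1*(6)*conj(1) + 2*(0)*conj(1) + 3*(-2)*conj(-1)]
      = (1/6)[(6) + (0) + (6)] = 12/6 = 2
  <chi_rho, chi_3> = (1/6)[1*(6)*conj(2) + 2*(0)*conj(-1) + 3*(-2)*conj(0)]
      = (1/6)[(12) + (0) + (0)] = 12/6 = 2
Dimension check: dim(rho) = sum (mult * dim) = 0*1 + 2*1 + 2*2 = 6 = chi_rho(e) = 6.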